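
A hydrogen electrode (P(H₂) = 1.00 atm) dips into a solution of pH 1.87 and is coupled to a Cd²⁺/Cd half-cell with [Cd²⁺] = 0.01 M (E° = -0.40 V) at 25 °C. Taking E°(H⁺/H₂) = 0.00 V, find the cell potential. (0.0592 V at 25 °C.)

The hydrogen couple is the cathode, so E°_cell = 0.40 V; n = 2.
[H⁺] = 10^(−1.87) = 0.013 M, and Q = [Cd²⁺]·P(H₂) / [H⁺]^2 = 55.0.
E = E° − (0.0592/2) log Q = 0.40 − (0.0592/2)(1.740) = 0.348 V.

0.35 V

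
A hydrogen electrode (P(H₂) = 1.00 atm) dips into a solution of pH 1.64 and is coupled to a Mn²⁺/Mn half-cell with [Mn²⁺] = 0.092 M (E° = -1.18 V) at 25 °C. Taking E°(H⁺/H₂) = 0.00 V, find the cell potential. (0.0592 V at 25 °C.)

The hydrogen couple is the cathode, so E°_cell = 1.18 V; n = 2.
[H⁺] = 10^(−1.64) = 0.023 M, and Q = [Mn²⁺]·P(H₂) / [H⁺]^2 = 175.
E = E° − (0.0592/2) log Q = 1.18 − (0.0592/2)(2.244) = 1.114 V.

1.11 V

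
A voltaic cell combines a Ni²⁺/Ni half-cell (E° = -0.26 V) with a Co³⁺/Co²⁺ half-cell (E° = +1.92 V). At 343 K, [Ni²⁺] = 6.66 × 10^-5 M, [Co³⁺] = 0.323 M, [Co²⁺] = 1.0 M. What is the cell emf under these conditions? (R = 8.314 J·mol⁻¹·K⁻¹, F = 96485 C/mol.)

2.29 V

The Co³⁺/Co²⁺ couple has the higher reduction potential and acts as the cathode, so E°_cell = +1.92 − (-0.26) = 2.18 V.
Balancing electrons gives n = 2; the reaction quotient is Q = [Ni²⁺]·[Co²⁺]^2/[Co³⁺]^2 = 6.38 × 10^-4.
E = E° − (RT/nF) ln Q = 2.18 − (8.314×343)/(2×96485) × (-7.357) = 2.180 + 0.109 = 2.289 V.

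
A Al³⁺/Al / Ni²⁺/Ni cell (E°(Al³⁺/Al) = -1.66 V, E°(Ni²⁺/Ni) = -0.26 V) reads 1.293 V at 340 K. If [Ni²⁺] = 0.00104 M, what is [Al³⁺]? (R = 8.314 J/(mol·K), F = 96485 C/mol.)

From the Nernst equation, ln Q = nF(E° − E)/RT = 6×96485×(1.40 − 1.293)/(8.314×340) = 21.913, so Q = 3.29 × 10^9.
With Q = [Al³⁺]^2/[Ni²⁺]^3 and the known concentrations, [Al³⁺]^2 in the numerator gives [Al³⁺] = 1.9 M.

1.9 M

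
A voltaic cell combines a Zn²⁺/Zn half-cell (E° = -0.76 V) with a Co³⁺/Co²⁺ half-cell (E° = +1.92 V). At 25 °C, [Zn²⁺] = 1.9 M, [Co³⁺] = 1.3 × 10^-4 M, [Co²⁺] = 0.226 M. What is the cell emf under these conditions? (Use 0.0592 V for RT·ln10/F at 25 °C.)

2.48 V

The Co³⁺/Co²⁺ couple has the higher reduction potential and acts as the cathode, so E°_cell = +1.92 − (-0.76) = 2.68 V.
Balancing electrons gives n = 2; the reaction quotient is Q = [Zn²⁺]·[Co²⁺]^2/[Co³⁺]^2 = 5.74 × 10^6.
At 25 °C, E = E° − (0.0592/n) log Q = 2.68 − (0.0592/2)(6.759) = 2.680 − 0.200 = 2.480 V.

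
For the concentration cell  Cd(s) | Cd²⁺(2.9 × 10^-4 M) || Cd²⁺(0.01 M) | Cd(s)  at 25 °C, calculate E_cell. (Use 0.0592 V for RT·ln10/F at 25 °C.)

0.046 V

Both half-cells are Cd²⁺/Cd, so E°_cell = 0. The concentrated side is the cathode; the cell reaction moves Cd²⁺ from high to low concentration with n = 2.
Q = [Cd²⁺]_dilute/[Cd²⁺]_conc = 2.9 × 10^-4/0.01 = 0.0290.
E = 0 − (0.0592/2) log Q = −(0.0592/2)(-1.538) = 0.0455 V.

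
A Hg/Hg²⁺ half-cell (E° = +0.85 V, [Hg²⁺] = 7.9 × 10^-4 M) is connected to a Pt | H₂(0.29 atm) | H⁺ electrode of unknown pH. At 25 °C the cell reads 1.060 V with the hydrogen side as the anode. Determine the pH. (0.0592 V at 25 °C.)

pH = 5.37

E°_cell = 0.85 V and n = 2.
log Q = n(E° − E)/0.0592 = 2×(0.85 − 1.060)/0.0592 = -7.095.
With Q = [H⁺]^2 / ([Hg²⁺]·P(H₂)), solving for [H⁺] gives log[H⁺] = -5.367, so pH = 5.37.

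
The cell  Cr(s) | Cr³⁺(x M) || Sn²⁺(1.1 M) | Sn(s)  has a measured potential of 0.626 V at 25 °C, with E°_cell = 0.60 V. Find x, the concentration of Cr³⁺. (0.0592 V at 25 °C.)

From the Nernst equation, log Q = n(E° − E)/0.0592 = 6(0.60 − 0.626)/0.0592 = -2.635, so Q = 0.00232.
With Q = [Cr³⁺]^2/[Sn²⁺]^3 and the known concentrations, [Cr³⁺]^2 in the numerator gives [Cr³⁺] = 0.056 M.

0.056 M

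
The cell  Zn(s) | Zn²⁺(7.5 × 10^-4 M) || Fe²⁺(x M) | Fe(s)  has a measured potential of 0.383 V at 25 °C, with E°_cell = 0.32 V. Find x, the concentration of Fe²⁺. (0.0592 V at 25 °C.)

From the Nernst equation, log Q = n(E° − E)/0.0592 = 2(0.32 − 0.383)/0.0592 = -2.128, so Q = 0.00744.
With Q = [Zn²⁺]/[Fe²⁺] and the known concentrations, [Fe²⁺] in the denominator gives [Fe²⁺] = 0.1 M.

0.1 M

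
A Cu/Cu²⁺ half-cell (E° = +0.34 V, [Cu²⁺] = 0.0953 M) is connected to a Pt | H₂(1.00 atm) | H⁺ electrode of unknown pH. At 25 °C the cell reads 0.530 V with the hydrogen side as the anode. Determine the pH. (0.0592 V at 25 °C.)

E°_cell = 0.34 V and n = 2.
log Q = n(E° − E)/0.0592 = 2×(0.34 − 0.530)/0.0592 = -6.419.
With Q = [H⁺]^2 / ([Cu²⁺]·P(H₂)), solving for [H⁺] gives log[H⁺] = -3.720, so pH = 3.72.

pH = 3.72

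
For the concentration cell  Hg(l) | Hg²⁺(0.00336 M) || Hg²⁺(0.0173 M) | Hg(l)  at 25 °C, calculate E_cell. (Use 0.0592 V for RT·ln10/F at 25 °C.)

Both half-cells are Hg²⁺/Hg, so E°_cell = 0. The concentrated side is the cathode; the cell reaction moves Hg²⁺ from high to low concentration with n = 2.
Q = [Hg²⁺]_dilute/[Hg²⁺]_conc = 0.00336/0.0173 = 0.194.
E = 0 − (0.0592/2) log Q = −(0.0592/2)(-0.712) = 0.0211 V.

0.021 V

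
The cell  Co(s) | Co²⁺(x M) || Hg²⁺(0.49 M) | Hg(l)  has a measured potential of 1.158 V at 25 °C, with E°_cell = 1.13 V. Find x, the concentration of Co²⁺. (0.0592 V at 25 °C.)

0.055 M

From the Nernst equation, log Q = n(E° − E)/0.0592 = 2(1.13 − 1.158)/0.0592 = -0.946, so Q = 0.113.
With Q = [Co²⁺]/[Hg²⁺] and the known concentrations, [Co²⁺] in the numerator gives [Co²⁺] = 0.055 M.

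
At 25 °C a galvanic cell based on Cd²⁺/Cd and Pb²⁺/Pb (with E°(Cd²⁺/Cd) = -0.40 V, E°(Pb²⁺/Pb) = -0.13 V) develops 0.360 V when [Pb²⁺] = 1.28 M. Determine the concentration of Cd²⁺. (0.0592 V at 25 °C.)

From the Nernst equation, log Q = n(E° − E)/0.0592 = 2(0.27 − 0.360)/0.0592 = -3.041, so Q = 9.11 × 10^-4.
With Q = [Cd²⁺]/[Pb²⁺] and the known concentrations, [Cd²⁺] in the numerator gives [Cd²⁺] = 0.0012 M.

0.0012 M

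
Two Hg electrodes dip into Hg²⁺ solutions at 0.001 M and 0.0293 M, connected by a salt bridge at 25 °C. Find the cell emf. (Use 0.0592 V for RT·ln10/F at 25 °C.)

Both half-cells are Hg²⁺/Hg, so E°_cell = 0. The concentrated side is the cathode; the cell reaction moves Hg²⁺ from high to low concentration with n = 2.
Q = [Hg²⁺]_dilute/[Hg²⁺]_conc = 0.001/0.0293 = 0.0341.
E = 0 − (0.0592/2) log Q = −(0.0592/2)(-1.467) = 0.0434 V.

0.043 V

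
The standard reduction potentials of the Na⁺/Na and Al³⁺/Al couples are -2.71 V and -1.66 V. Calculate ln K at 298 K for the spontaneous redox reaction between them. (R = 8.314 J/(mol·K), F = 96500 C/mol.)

ln K = 122.7

E°_cell = -1.66 − (-2.71) = 1.05 V, with n = 3 electrons transferred.
At equilibrium E = 0, so the Nernst equation gives ln K = nFE°/RT = (3)(96500)(1.05)/((8.314)(298)) = 122.69.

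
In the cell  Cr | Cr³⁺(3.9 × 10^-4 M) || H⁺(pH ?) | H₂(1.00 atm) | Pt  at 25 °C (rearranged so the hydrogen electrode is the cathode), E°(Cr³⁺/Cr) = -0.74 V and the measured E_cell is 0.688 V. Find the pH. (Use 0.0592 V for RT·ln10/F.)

E°_cell = 0.74 V and n = 6.
log Q = n(E° − E)/0.0592 = 6×(0.74 − 0.688)/0.0592 = 5.270.
With Q = [Cr³⁺]^2·P(H₂)^3 / [H⁺]^6, solving for [H⁺] gives log[H⁺] = -2.015, so pH = 2.01.

pH = 2.01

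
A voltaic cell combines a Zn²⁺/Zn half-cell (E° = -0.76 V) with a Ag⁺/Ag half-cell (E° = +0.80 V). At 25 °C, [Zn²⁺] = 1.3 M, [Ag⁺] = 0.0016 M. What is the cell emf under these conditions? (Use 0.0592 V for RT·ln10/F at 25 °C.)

1.39 V

The Ag⁺/Ag couple has the higher reduction potential and acts as the cathode, so E°_cell = +0.80 − (-0.76) = 1.56 V.
Balancing electrons gives n = 2; the reaction quotient is Q = [Zn²⁺]/[Ag⁺]^2 = 5.08 × 10^5.
At 25 °C, E = E° − (0.0592/n) log Q = 1.56 − (0.0592/2)(5.706) = 1.560 − 0.169 = 1.391 V.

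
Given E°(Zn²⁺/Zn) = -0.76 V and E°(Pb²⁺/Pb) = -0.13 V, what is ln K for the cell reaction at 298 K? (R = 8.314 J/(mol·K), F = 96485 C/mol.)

E°_cell = -0.13 − (-0.76) = 0.63 V, with n = 2 electrons transferred.
At equilibrium E = 0, so the Nernst equation gives ln K = nFE°/RT = (2)(96485)(0.63)/((8.314)(298)) = 49.07.

ln K = 49.1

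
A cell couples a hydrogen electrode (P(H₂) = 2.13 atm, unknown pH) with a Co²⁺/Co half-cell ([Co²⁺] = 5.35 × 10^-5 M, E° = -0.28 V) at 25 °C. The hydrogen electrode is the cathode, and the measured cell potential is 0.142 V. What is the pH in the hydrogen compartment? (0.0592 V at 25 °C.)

pH = 4.30

E°_cell = 0.28 V and n = 2.
log Q = n(E° − E)/0.0592 = 2×(0.28 − 0.142)/0.0592 = 4.662.
With Q = [Co²⁺]·P(H₂) / [H⁺]^2, solving for [H⁺] gives log[H⁺] = -4.303, so pH = 4.30.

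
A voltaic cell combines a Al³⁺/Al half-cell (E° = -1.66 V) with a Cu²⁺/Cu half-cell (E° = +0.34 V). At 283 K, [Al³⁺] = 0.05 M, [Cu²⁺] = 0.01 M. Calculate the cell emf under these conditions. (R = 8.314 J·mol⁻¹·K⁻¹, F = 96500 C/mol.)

1.97 V

The Cu²⁺/Cu couple has the higher reduction potential and acts as the cathode, so E°_cell = +0.34 − (-1.66) = 2.00 V.
Balancing electrons gives n = 6; the reaction quotient is Q = [Al³⁺]^2/[Cu²⁺]^3 = 2500.
E = E° − (RT/nF) ln Q = 2.00 − (8.314×283)/(6×96500) × (7.824) = 2.000 − 0.032 = 1.968 V.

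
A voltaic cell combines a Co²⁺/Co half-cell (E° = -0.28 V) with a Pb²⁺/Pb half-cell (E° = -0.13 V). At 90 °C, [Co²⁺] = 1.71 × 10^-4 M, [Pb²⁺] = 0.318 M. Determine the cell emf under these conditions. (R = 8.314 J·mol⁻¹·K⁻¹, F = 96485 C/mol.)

The Pb²⁺/Pb couple has the higher reduction potential and acts as the cathode, so E°_cell = -0.13 − (-0.28) = 0.15 V.
Balancing electrons gives n = 2; the reaction quotient is Q = [Co²⁺]/[Pb²⁺] = 5.38 × 10^-4.
E = E° − (RT/nF) ln Q = 0.15 − (8.314×363)/(2×96485) × (-7.528) = 0.150 + 0.118 = 0.268 V.

0.268 V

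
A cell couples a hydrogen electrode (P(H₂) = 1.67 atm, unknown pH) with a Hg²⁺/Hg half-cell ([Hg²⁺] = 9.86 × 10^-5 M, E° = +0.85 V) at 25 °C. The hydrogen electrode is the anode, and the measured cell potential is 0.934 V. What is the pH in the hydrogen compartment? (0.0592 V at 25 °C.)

pH = 3.31

E°_cell = 0.85 V and n = 2.
log Q = n(E° − E)/0.0592 = 2×(0.85 − 0.934)/0.0592 = -2.838.
With Q = [H⁺]^2 / ([Hg²⁺]·P(H₂)), solving for [H⁺] gives log[H⁺] = -3.311, so pH = 3.31.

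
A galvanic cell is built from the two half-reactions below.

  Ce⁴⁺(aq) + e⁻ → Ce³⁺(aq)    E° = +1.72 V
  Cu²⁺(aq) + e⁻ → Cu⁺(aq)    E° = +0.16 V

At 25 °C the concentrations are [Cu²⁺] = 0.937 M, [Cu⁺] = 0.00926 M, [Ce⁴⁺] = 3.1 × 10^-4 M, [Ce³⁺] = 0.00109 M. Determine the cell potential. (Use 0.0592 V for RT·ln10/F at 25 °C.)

The Ce⁴⁺/Ce³⁺ couple has the higher reduction potential and acts as the cathode, so E°_cell = +1.72 − (+0.16) = 1.56 V.
Balancing electrons gives n = 1; the reaction quotient is Q = [Cu²⁺]·[Ce³⁺]/([Cu⁺]·[Ce⁴⁺]) = 356.
At 25 °C, E = E° − (0.0592/n) log Q = 1.56 − (0.0592/1)(2.551) = 1.560 − 0.151 = 1.409 V.

1.41 V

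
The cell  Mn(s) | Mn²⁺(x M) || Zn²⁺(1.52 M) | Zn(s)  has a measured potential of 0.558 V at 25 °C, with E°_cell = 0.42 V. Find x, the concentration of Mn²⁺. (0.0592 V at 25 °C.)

3.3 × 10^-5 M

From the Nernst equation, log Q = n(E° − E)/0.0592 = 2(0.42 − 0.558)/0.0592 = -4.662, so Q = 2.18 × 10^-5.
With Q = [Mn²⁺]/[Zn²⁺] and the known concentrations, [Mn²⁺] in the numerator gives [Mn²⁺] = 3.3 × 10^-5 M.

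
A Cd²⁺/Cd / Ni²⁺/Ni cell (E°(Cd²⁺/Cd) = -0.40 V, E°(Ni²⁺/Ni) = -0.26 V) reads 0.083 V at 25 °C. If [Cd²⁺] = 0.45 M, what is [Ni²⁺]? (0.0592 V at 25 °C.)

0.0053 M

From the Nernst equation, log Q = n(E° − E)/0.0592 = 2(0.14 − 0.083)/0.0592 = 1.926, so Q = 84.3.
With Q = [Cd²⁺]/[Ni²⁺] and the known concentrations, [Ni²⁺] in the denominator gives [Ni²⁺] = 0.0053 M.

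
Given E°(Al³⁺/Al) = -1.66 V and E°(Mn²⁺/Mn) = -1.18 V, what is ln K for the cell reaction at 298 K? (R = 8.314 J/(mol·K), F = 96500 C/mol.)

ln K = 112.2

E°_cell = -1.18 − (-1.66) = 0.48 V, with n = 6 electrons transferred.
At equilibrium E = 0, so the Nernst equation gives ln K = nFE°/RT = (6)(96500)(0.48)/((8.314)(298)) = 112.17.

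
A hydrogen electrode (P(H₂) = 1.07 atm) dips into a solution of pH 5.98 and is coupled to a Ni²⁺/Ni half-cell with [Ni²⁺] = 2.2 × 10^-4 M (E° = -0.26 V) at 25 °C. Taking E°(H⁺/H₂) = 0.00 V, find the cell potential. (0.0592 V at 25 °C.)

The hydrogen couple is the cathode, so E°_cell = 0.26 V; n = 2.
[H⁺] = 10^(−5.98) = 1 × 10^-6 M, and Q = [Ni²⁺]·P(H₂) / [H⁺]^2 = 2.15 × 10^8.
E = E° − (0.0592/2) log Q = 0.26 − (0.0592/2)(8.332) = 0.013 V.

0.013 V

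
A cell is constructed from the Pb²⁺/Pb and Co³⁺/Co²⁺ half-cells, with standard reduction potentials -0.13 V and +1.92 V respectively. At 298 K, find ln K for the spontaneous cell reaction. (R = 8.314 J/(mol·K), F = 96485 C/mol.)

ln K = 159.7

E°_cell = +1.92 − (-0.13) = 2.05 V, with n = 2 electrons transferred.
At equilibrium E = 0, so the Nernst equation gives ln K = nFE°/RT = (2)(96485)(2.05)/((8.314)(298)) = 159.67.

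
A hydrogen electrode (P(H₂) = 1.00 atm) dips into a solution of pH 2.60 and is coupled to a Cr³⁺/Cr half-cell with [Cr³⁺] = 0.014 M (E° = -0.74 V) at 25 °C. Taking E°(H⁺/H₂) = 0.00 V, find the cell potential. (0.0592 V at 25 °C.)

0.62 V

The hydrogen couple is the cathode, so E°_cell = 0.74 V; n = 6.
[H⁺] = 10^(−2.60) = 0.0025 M, and Q = [Cr³⁺]^2·P(H₂)^3 / [H⁺]^6 = 7.8 × 10^11.
E = E° − (0.0592/6) log Q = 0.74 − (0.0592/6)(11.892) = 0.623 V.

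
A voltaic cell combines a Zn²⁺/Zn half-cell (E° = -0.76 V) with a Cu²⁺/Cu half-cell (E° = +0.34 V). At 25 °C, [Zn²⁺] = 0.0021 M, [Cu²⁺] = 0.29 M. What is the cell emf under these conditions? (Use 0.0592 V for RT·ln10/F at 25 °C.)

1.16 V

The Cu²⁺/Cu couple has the higher reduction potential and acts as the cathode, so E°_cell = +0.34 − (-0.76) = 1.10 V.
Balancing electrons gives n = 2; the reaction quotient is Q = [Zn²⁺]/[Cu²⁺] = 0.00724.
At 25 °C, E = E° − (0.0592/n) log Q = 1.10 − (0.0592/2)(-2.140) = 1.100 + 0.063 = 1.163 V.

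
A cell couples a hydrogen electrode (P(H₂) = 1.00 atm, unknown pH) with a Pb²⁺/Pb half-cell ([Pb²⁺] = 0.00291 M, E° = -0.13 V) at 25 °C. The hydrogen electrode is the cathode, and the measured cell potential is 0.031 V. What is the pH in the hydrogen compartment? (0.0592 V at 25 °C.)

pH = 2.94

E°_cell = 0.13 V and n = 2.
log Q = n(E° − E)/0.0592 = 2×(0.13 − 0.031)/0.0592 = 3.345.
With Q = [Pb²⁺]·P(H₂) / [H⁺]^2, solving for [H⁺] gives log[H⁺] = -2.940, so pH = 2.94.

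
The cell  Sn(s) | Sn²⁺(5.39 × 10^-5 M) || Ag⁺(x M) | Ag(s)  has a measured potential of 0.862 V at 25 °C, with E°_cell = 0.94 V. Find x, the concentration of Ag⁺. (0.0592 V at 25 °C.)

From the Nernst equation, log Q = n(E° − E)/0.0592 = 2(0.94 − 0.862)/0.0592 = 2.635, so Q = 432.
With Q = [Sn²⁺]/[Ag⁺]^2 and the known concentrations, [Ag⁺]^2 in the denominator gives [Ag⁺] = 3.5 × 10^-4 M.

3.5 × 10^-4 M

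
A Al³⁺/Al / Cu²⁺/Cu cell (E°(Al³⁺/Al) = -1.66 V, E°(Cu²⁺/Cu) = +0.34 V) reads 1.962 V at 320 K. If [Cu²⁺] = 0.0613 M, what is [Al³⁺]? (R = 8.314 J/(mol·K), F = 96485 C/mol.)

0.95 M

From the Nernst equation, ln Q = nF(E° − E)/RT = 6×96485×(2.00 − 1.962)/(8.314×320) = 8.269, so Q = 3900.
With Q = [Al³⁺]^2/[Cu²⁺]^3 and the known concentrations, [Al³⁺]^2 in the numerator gives [Al³⁺] = 0.95 M.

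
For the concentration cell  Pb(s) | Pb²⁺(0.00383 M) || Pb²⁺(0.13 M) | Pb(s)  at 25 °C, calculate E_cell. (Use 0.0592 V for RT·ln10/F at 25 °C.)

0.045 V

Both half-cells are Pb²⁺/Pb, so E°_cell = 0. The concentrated side is the cathode; the cell reaction moves Pb²⁺ from high to low concentration with n = 2.
Q = [Pb²⁺]_dilute/[Pb²⁺]_conc = 0.00383/0.13 = 0.0295.
E = 0 − (0.0592/2) log Q = −(0.0592/2)(-1.531) = 0.0453 V.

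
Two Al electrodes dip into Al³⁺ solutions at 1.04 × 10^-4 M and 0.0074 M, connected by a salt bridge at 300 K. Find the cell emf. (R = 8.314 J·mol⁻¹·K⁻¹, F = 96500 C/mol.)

0.037 V

Both half-cells are Al³⁺/Al, so E°_cell = 0. The concentrated side is the cathode; the cell reaction moves Al³⁺ from high to low concentration with n = 3.
Q = [Al³⁺]_dilute/[Al³⁺]_conc = 1.04 × 10^-4/0.0074 = 0.0141.
E = 0 − (RT/nF) ln Q = −((8.314×300)/(3×96500))(-4.265) = 0.0367 V.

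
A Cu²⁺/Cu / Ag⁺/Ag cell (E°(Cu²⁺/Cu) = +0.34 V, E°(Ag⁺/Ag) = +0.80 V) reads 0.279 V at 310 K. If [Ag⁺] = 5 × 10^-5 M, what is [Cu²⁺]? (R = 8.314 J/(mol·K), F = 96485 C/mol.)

From the Nernst equation, ln Q = nF(E° − E)/RT = 2×96485×(0.46 − 0.279)/(8.314×310) = 13.552, so Q = 7.68 × 10^5.
With Q = [Cu²⁺]/[Ag⁺]^2 and the known concentrations, [Cu²⁺] in the numerator gives [Cu²⁺] = 0.0019 M.

0.0019 M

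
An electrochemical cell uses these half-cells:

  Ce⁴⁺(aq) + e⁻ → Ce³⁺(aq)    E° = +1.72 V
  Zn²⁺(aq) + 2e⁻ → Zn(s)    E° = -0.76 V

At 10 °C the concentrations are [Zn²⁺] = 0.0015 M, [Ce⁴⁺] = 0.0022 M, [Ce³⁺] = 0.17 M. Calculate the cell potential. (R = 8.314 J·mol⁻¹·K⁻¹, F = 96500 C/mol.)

2.45 V

The Ce⁴⁺/Ce³⁺ couple has the higher reduction potential and acts as the cathode, so E°_cell = +1.72 − (-0.76) = 2.48 V.
Balancing electrons gives n = 2; the reaction quotient is Q = [Zn²⁺]·[Ce³⁺]^2/[Ce⁴⁺]^2 = 8.96.
E = E° − (RT/nF) ln Q = 2.48 − (8.314×283)/(2×96500) × (2.192) = 2.480 − 0.027 = 2.453 V.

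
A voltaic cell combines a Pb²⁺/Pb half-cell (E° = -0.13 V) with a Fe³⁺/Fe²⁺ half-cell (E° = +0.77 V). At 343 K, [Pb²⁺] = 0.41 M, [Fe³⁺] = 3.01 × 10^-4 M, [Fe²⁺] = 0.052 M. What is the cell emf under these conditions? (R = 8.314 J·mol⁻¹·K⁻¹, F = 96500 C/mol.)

The Fe³⁺/Fe²⁺ couple has the higher reduction potential and acts as the cathode, so E°_cell = +0.77 − (-0.13) = 0.90 V.
Balancing electrons gives n = 2; the reaction quotient is Q = [Pb²⁺]·[Fe²⁺]^2/[Fe³⁺]^2 = 1.22 × 10^4.
E = E° − (RT/nF) ln Q = 0.90 − (8.314×343)/(2×96500) × (9.412) = 0.900 − 0.139 = 0.761 V.

0.761 V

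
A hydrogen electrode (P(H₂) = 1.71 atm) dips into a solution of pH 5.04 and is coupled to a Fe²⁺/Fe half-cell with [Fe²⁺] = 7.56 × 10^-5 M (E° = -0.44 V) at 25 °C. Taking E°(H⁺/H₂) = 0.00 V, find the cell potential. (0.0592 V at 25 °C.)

The hydrogen couple is the cathode, so E°_cell = 0.44 V; n = 2.
[H⁺] = 10^(−5.04) = 9.1 × 10^-6 M, and Q = [Fe²⁺]·P(H₂) / [H⁺]^2 = 1.55 × 10^6.
E = E° − (0.0592/2) log Q = 0.44 − (0.0592/2)(6.192) = 0.257 V.

0.26 V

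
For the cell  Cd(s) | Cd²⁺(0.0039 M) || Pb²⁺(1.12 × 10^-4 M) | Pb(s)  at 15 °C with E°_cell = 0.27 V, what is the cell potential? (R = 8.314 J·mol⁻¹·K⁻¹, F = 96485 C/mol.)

0.226 V

Balancing electrons gives n = 2; the reaction quotient is Q = [Cd²⁺]/[Pb²⁺] = 34.8.
E = E° − (RT/nF) ln Q = 0.27 − (8.314×288)/(2×96485) × (3.550) = 0.270 − 0.044 = 0.226 V.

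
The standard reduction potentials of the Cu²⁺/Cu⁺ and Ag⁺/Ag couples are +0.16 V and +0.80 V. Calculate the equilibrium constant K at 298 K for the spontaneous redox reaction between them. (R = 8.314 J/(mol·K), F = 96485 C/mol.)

6.7 × 10^10

E°_cell = +0.80 − (+0.16) = 0.64 V, with n = 1 electron transferred.
At equilibrium E = 0, so the Nernst equation gives ln K = nFE°/RT = (1)(96485)(0.64)/((8.314)(298)) = 24.92.
K = e^24.92 = 6.7 × 10^10.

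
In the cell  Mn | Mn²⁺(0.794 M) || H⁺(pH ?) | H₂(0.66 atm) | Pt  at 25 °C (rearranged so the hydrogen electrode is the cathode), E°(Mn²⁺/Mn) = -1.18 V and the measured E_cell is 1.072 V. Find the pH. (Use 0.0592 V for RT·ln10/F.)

pH = 1.96

E°_cell = 1.18 V and n = 2.
log Q = n(E° − E)/0.0592 = 2×(1.18 − 1.072)/0.0592 = 3.649.
With Q = [Mn²⁺]·P(H₂) / [H⁺]^2, solving for [H⁺] gives log[H⁺] = -1.965, so pH = 1.96.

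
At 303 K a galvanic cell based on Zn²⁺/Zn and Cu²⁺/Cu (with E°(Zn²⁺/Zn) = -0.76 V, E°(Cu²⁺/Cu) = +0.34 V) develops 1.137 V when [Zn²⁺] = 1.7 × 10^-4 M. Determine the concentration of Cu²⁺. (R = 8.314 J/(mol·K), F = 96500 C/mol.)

0.0029 M

From the Nernst equation, ln Q = nF(E° − E)/RT = 2×96500×(1.10 − 1.137)/(8.314×303) = -2.835, so Q = 0.0587.
With Q = [Zn²⁺]/[Cu²⁺] and the known concentrations, [Cu²⁺] in the denominator gives [Cu²⁺] = 0.0029 M.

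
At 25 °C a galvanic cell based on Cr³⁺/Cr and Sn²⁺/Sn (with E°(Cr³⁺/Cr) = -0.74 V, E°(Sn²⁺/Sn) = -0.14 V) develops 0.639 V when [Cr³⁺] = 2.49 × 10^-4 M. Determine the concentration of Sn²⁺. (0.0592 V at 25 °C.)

From the Nernst equation, log Q = n(E° − E)/0.0592 = 6(0.60 − 0.639)/0.0592 = -3.953, so Q = 1.12 × 10^-4.
With Q = [Cr³⁺]^2/[Sn²⁺]^3 and the known concentrations, [Sn²⁺]^3 in the denominator gives [Sn²⁺] = 0.082 M.

0.082 M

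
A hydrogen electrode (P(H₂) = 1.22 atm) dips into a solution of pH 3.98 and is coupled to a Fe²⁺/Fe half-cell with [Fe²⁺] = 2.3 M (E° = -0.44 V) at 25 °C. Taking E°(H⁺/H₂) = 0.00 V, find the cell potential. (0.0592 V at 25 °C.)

The hydrogen couple is the cathode, so E°_cell = 0.44 V; n = 2.
[H⁺] = 10^(−3.98) = 1 × 10^-4 M, and Q = [Fe²⁺]·P(H₂) / [H⁺]^2 = 2.56 × 10^8.
E = E° − (0.0592/2) log Q = 0.44 − (0.0592/2)(8.408) = 0.191 V.

0.19 V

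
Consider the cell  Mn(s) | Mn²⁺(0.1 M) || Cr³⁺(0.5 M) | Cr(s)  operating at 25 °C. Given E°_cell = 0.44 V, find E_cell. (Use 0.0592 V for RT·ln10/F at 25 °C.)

Balancing electrons gives n = 6; the reaction quotient is Q = [Mn²⁺]^3/[Cr³⁺]^2 = 0.00400.
At 25 °C, E = E° − (0.0592/n) log Q = 0.44 − (0.0592/6)(-2.398) = 0.440 + 0.024 = 0.464 V.

0.464 V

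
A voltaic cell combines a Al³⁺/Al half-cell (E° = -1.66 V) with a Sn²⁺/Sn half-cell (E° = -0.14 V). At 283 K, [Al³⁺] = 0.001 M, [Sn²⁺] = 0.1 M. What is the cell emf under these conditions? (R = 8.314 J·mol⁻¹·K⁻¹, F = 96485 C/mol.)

The Sn²⁺/Sn couple has the higher reduction potential and acts as the cathode, so E°_cell = -0.14 − (-1.66) = 1.52 V.
Balancing electrons gives n = 6; the reaction quotient is Q = [Al³⁺]^2/[Sn²⁺]^3 = 0.00100.
E = E° − (RT/nF) ln Q = 1.52 − (8.314×283)/(6×96485) × (-6.908) = 1.520 + 0.028 = 1.548 V.

1.55 V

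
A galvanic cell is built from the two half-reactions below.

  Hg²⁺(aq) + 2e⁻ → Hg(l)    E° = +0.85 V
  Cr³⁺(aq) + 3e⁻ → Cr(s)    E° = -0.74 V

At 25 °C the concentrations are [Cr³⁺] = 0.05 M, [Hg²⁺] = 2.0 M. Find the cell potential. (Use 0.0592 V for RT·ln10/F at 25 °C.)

The Hg²⁺/Hg couple has the higher reduction potential and acts as the cathode, so E°_cell = +0.85 − (-0.74) = 1.59 V.
Balancing electrons gives n = 6; the reaction quotient is Q = [Cr³⁺]^2/[Hg²⁺]^3 = 3.13 × 10^-4.
At 25 °C, E = E° − (0.0592/n) log Q = 1.59 − (0.0592/6)(-3.505) = 1.590 + 0.035 = 1.625 V.

1.62 V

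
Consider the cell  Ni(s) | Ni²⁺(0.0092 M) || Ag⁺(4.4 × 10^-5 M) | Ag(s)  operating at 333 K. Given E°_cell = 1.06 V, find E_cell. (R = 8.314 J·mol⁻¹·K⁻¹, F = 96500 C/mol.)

0.839 V

Balancing electrons gives n = 2; the reaction quotient is Q = [Ni²⁺]/[Ag⁺]^2 = 4.75 × 10^6.
E = E° − (RT/nF) ln Q = 1.06 − (8.314×333)/(2×96500) × (15.374) = 1.060 − 0.221 = 0.839 V.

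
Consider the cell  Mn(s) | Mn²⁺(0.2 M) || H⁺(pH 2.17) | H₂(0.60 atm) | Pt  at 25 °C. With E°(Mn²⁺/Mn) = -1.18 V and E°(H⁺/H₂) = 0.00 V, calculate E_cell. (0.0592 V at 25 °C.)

The hydrogen couple is the cathode, so E°_cell = 1.18 V; n = 2.
[H⁺] = 10^(−2.17) = 0.0068 M, and Q = [Mn²⁺]·P(H₂) / [H⁺]^2 = 2630.
E = E° − (0.0592/2) log Q = 1.18 − (0.0592/2)(3.419) = 1.079 V.

1.08 V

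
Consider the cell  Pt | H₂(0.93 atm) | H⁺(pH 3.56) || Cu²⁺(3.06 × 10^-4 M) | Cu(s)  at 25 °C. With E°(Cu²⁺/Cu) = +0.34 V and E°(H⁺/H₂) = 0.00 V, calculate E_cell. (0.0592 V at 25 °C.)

The Cu²⁺/Cu couple is the cathode, so E°_cell = 0.34 V; n = 2.
[H⁺] = 10^(−3.56) = 2.8 × 10^-4 M, and Q = [H⁺]^2 / ([Cu²⁺]·P(H₂)) = 2.67 × 10^-4.
E = E° − (0.0592/2) log Q = 0.34 − (0.0592/2)(-3.574) = 0.446 V.

0.45 V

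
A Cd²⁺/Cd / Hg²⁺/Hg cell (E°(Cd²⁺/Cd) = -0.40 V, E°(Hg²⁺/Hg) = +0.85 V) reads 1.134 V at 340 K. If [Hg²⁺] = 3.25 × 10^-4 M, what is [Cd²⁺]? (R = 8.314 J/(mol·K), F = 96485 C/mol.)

0.89 M

From the Nernst equation, ln Q = nF(E° − E)/RT = 2×96485×(1.25 − 1.134)/(8.314×340) = 7.919, so Q = 2750.
With Q = [Cd²⁺]/[Hg²⁺] and the known concentrations, [Cd²⁺] in the numerator gives [Cd²⁺] = 0.89 M.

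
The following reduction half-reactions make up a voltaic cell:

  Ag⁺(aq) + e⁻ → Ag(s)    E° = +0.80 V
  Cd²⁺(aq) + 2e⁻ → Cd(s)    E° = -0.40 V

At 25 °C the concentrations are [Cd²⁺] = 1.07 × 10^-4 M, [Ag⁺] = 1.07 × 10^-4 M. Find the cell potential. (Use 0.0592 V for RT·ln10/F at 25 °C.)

The Ag⁺/Ag couple has the higher reduction potential and acts as the cathode, so E°_cell = +0.80 − (-0.40) = 1.20 V.
Balancing electrons gives n = 2; the reaction quotient is Q = [Cd²⁺]/[Ag⁺]^2 = 9350.
At 25 °C, E = E° − (0.0592/n) log Q = 1.20 − (0.0592/2)(3.971) = 1.200 − 0.118 = 1.082 V.

1.08 V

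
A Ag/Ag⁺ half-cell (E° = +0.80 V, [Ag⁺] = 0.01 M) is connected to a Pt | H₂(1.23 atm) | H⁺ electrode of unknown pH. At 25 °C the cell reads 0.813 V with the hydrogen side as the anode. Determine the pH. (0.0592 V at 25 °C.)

pH = 2.17

E°_cell = 0.80 V and n = 2.
log Q = n(E° − E)/0.0592 = 2×(0.80 − 0.813)/0.0592 = -0.439.
With Q = [H⁺]^2 / ([Ag⁺]^2·P(H₂)), solving for [H⁺] gives log[H⁺] = -2.175, so pH = 2.17.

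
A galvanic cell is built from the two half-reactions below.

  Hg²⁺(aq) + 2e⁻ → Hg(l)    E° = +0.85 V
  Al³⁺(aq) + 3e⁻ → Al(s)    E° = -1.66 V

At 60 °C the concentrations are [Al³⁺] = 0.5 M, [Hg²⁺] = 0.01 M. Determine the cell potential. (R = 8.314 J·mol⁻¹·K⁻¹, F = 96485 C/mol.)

2.45 V

The Hg²⁺/Hg couple has the higher reduction potential and acts as the cathode, so E°_cell = +0.85 − (-1.66) = 2.51 V.
Balancing electrons gives n = 6; the reaction quotient is Q = [Al³⁺]^2/[Hg²⁺]^3 = 2.5 × 10^5.
E = E° − (RT/nF) ln Q = 2.51 − (8.314×333)/(6×96485) × (12.429) = 2.510 − 0.059 = 2.451 V.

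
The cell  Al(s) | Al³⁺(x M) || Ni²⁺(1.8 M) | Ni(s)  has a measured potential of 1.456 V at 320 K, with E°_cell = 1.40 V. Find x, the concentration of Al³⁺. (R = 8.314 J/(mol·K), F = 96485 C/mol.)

From the Nernst equation, ln Q = nF(E° − E)/RT = 6×96485×(1.40 − 1.456)/(8.314×320) = -12.185, so Q = 5.1 × 10^-6.
With Q = [Al³⁺]^2/[Ni²⁺]^3 and the known concentrations, [Al³⁺]^2 in the numerator gives [Al³⁺] = 0.0055 M.

0.0055 M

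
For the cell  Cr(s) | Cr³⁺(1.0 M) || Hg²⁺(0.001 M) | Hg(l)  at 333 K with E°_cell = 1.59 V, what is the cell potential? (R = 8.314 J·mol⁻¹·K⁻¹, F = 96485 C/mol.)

Balancing electrons gives n = 6; the reaction quotient is Q = [Cr³⁺]^2/[Hg²⁺]^3 = 1 × 10^9.
E = E° − (RT/nF) ln Q = 1.59 − (8.314×333)/(6×96485) × (20.723) = 1.590 − 0.099 = 1.491 V.

1.49 V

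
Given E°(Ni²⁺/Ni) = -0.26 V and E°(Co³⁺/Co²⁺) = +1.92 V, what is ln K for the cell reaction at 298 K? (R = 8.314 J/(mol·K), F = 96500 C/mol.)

E°_cell = +1.92 − (-0.26) = 2.18 V, with n = 2 electrons transferred.
At equilibrium E = 0, so the Nernst equation gives ln K = nFE°/RT = (2)(96500)(2.18)/((8.314)(298)) = 169.82.

ln K = 169.8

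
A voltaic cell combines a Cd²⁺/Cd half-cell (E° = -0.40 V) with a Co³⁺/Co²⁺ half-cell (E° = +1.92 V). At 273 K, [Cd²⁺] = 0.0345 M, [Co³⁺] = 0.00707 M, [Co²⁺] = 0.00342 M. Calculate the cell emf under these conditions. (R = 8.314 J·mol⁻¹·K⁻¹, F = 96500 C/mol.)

2.38 V

The Co³⁺/Co²⁺ couple has the higher reduction potential and acts as the cathode, so E°_cell = +1.92 − (-0.40) = 2.32 V.
Balancing electrons gives n = 2; the reaction quotient is Q = [Cd²⁺]·[Co²⁺]^2/[Co³⁺]^2 = 0.00807.
E = E° − (RT/nF) ln Q = 2.32 − (8.314×273)/(2×96500) × (-4.819) = 2.320 + 0.057 = 2.377 V.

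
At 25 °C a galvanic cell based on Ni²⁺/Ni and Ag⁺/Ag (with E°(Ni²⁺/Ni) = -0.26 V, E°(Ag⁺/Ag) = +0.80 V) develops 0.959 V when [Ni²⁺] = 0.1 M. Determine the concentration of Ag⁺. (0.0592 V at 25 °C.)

0.0062 M

From the Nernst equation, log Q = n(E° − E)/0.0592 = 2(1.06 − 0.959)/0.0592 = 3.412, so Q = 2580.
With Q = [Ni²⁺]/[Ag⁺]^2 and the known concentrations, [Ag⁺]^2 in the denominator gives [Ag⁺] = 0.0062 M.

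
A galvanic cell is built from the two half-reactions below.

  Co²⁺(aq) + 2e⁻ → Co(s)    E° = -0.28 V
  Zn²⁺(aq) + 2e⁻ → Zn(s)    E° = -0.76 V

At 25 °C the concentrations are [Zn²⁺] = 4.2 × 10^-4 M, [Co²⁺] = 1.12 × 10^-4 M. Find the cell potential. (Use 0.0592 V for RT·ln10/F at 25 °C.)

0.463 V

The Co²⁺/Co couple has the higher reduction potential and acts as the cathode, so E°_cell = -0.28 − (-0.76) = 0.48 V.
Balancing electrons gives n = 2; the reaction quotient is Q = [Zn²⁺]/[Co²⁺] = 3.75.
At 25 °C, E = E° − (0.0592/n) log Q = 0.48 − (0.0592/2)(0.574) = 0.480 − 0.017 = 0.463 V.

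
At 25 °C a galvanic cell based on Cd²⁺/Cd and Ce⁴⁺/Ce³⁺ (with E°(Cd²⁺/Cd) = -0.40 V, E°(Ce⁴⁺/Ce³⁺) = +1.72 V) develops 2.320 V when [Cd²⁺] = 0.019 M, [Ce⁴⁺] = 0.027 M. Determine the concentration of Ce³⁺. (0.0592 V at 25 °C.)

From the Nernst equation, log Q = n(E° − E)/0.0592 = 2(2.12 − 2.320)/0.0592 = -6.757, so Q = 1.75 × 10^-7.
With Q = [Cd²⁺]·[Ce³⁺]^2/[Ce⁴⁺]^2 and the known concentrations, [Ce³⁺]^2 in the numerator gives [Ce³⁺] = 8.2 × 10^-5 M.

8.2 × 10^-5 M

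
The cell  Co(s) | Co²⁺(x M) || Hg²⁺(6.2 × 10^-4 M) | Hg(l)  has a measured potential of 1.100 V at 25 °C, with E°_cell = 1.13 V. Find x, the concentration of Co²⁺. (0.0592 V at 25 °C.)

0.0064 M

From the Nernst equation, log Q = n(E° − E)/0.0592 = 2(1.13 − 1.100)/0.0592 = 1.014, so Q = 10.3.
With Q = [Co²⁺]/[Hg²⁺] and the known concentrations, [Co²⁺] in the numerator gives [Co²⁺] = 0.0064 M.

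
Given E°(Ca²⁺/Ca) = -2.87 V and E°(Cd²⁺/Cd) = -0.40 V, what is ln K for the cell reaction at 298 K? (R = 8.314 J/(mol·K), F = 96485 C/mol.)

ln K = 192.4

E°_cell = -0.40 − (-2.87) = 2.47 V, with n = 2 electrons transferred.
At equilibrium E = 0, so the Nernst equation gives ln K = nFE°/RT = (2)(96485)(2.47)/((8.314)(298)) = 192.38.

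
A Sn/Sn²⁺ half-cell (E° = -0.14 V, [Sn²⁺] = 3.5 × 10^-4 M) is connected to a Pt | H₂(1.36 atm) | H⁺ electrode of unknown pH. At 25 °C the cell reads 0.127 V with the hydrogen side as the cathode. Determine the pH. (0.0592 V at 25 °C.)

pH = 1.88

E°_cell = 0.14 V and n = 2.
log Q = n(E° − E)/0.0592 = 2×(0.14 − 0.127)/0.0592 = 0.439.
With Q = [Sn²⁺]·P(H₂) / [H⁺]^2, solving for [H⁺] gives log[H⁺] = -1.881, so pH = 1.88.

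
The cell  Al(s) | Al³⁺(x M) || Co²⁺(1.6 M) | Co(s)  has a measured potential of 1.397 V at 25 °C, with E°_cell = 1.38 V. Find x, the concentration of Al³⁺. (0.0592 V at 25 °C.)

0.28 M

From the Nernst equation, log Q = n(E° − E)/0.0592 = 6(1.38 − 1.397)/0.0592 = -1.723, so Q = 0.0189.
With Q = [Al³⁺]^2/[Co²⁺]^3 and the known concentrations, [Al³⁺]^2 in the numerator gives [Al³⁺] = 0.28 M.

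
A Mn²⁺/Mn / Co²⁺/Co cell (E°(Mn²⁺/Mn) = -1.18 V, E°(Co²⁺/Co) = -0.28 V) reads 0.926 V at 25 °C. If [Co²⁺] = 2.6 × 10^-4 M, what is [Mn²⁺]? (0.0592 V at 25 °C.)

From the Nernst equation, log Q = n(E° − E)/0.0592 = 2(0.90 − 0.926)/0.0592 = -0.878, so Q = 0.132.
With Q = [Mn²⁺]/[Co²⁺] and the known concentrations, [Mn²⁺] in the numerator gives [Mn²⁺] = 3.4 × 10^-5 M.

3.4 × 10^-5 M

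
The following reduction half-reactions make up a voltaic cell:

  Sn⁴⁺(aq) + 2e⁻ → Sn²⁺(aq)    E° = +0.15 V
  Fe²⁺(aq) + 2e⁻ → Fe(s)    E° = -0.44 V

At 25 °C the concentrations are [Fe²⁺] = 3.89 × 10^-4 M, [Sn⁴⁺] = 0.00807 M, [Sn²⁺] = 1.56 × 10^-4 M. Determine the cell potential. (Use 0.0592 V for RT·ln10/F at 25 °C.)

The Sn⁴⁺/Sn²⁺ couple has the higher reduction potential and acts as the cathode, so E°_cell = +0.15 − (-0.44) = 0.59 V.
Balancing electrons gives n = 2; the reaction quotient is Q = [Fe²⁺]·[Sn²⁺]/[Sn⁴⁺] = 7.52 × 10^-6.
At 25 °C, E = E° − (0.0592/n) log Q = 0.59 − (0.0592/2)(-5.124) = 0.590 + 0.152 = 0.742 V.

0.742 V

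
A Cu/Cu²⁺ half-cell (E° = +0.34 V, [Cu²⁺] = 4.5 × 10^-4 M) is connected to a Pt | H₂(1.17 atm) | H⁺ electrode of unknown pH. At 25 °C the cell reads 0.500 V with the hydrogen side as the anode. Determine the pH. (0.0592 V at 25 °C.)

pH = 4.34

E°_cell = 0.34 V and n = 2.
log Q = n(E° − E)/0.0592 = 2×(0.34 − 0.500)/0.0592 = -5.405.
With Q = [H⁺]^2 / ([Cu²⁺]·P(H₂)), solving for [H⁺] gives log[H⁺] = -4.342, so pH = 4.34.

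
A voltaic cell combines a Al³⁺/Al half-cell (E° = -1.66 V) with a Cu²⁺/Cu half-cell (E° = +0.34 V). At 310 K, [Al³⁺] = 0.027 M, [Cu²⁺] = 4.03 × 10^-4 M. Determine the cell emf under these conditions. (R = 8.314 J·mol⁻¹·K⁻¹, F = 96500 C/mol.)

1.93 V

The Cu²⁺/Cu couple has the higher reduction potential and acts as the cathode, so E°_cell = +0.34 − (-1.66) = 2.00 V.
Balancing electrons gives n = 6; the reaction quotient is Q = [Al³⁺]^2/[Cu²⁺]^3 = 1.11 × 10^7.
E = E° − (RT/nF) ln Q = 2.00 − (8.314×310)/(6×96500) × (16.226) = 2.000 − 0.072 = 1.928 V.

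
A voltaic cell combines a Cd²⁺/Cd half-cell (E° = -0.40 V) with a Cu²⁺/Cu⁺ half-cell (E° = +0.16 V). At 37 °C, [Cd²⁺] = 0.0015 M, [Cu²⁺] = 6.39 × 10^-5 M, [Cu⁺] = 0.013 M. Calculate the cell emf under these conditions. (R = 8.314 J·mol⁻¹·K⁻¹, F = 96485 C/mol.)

The Cu²⁺/Cu⁺ couple has the higher reduction potential and acts as the cathode, so E°_cell = +0.16 − (-0.40) = 0.56 V.
Balancing electrons gives n = 2; the reaction quotient is Q = [Cd²⁺]·[Cu⁺]^2/[Cu²⁺]^2 = 62.1.
E = E° − (RT/nF) ln Q = 0.56 − (8.314×310)/(2×96485) × (4.128) = 0.560 − 0.055 = 0.505 V.

0.505 V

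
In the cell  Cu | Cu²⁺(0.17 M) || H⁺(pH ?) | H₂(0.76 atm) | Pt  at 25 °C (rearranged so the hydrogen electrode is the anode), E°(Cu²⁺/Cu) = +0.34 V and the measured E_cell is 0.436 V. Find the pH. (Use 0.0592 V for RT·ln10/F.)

pH = 2.07

E°_cell = 0.34 V and n = 2.
log Q = n(E° − E)/0.0592 = 2×(0.34 − 0.436)/0.0592 = -3.243.
With Q = [H⁺]^2 / ([Cu²⁺]·P(H₂)), solving for [H⁺] gives log[H⁺] = -2.066, so pH = 2.07.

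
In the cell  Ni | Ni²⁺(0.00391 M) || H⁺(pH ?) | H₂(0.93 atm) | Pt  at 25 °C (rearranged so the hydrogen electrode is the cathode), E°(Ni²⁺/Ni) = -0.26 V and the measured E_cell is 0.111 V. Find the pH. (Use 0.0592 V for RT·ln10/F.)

E°_cell = 0.26 V and n = 2.
log Q = n(E° − E)/0.0592 = 2×(0.26 − 0.111)/0.0592 = 5.034.
With Q = [Ni²⁺]·P(H₂) / [H⁺]^2, solving for [H⁺] gives log[H⁺] = -3.737, so pH = 3.74.

pH = 3.74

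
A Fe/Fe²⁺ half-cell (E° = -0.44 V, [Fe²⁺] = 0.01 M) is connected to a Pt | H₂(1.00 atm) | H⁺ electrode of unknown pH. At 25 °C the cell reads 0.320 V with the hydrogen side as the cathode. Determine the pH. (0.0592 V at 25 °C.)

pH = 3.03

E°_cell = 0.44 V and n = 2.
log Q = n(E° − E)/0.0592 = 2×(0.44 − 0.320)/0.0592 = 4.054.
With Q = [Fe²⁺]·P(H₂) / [H⁺]^2, solving for [H⁺] gives log[H⁺] = -3.027, so pH = 3.03.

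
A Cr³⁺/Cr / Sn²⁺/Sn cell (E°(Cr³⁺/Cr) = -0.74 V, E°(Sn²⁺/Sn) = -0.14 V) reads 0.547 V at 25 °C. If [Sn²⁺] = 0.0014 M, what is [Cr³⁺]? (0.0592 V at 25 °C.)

0.025 M

From the Nernst equation, log Q = n(E° − E)/0.0592 = 6(0.60 − 0.547)/0.0592 = 5.372, so Q = 2.35 × 10^5.
With Q = [Cr³⁺]^2/[Sn²⁺]^3 and the known concentrations, [Cr³⁺]^2 in the numerator gives [Cr³⁺] = 0.025 M.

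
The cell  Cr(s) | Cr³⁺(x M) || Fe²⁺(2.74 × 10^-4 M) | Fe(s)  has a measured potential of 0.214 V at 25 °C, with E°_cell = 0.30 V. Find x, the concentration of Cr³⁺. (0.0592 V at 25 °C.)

From the Nernst equation, log Q = n(E° − E)/0.0592 = 6(0.30 − 0.214)/0.0592 = 8.716, so Q = 5.2 × 10^8.
With Q = [Cr³⁺]^2/[Fe²⁺]^3 and the known concentrations, [Cr³⁺]^2 in the numerator gives [Cr³⁺] = 0.1 M.

0.1 M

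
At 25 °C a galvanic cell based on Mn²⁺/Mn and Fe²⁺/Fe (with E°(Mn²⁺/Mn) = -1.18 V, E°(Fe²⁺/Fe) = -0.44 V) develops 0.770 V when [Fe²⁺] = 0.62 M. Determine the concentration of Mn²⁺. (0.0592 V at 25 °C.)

From the Nernst equation, log Q = n(E° − E)/0.0592 = 2(0.74 − 0.770)/0.0592 = -1.014, so Q = 0.0969.
With Q = [Mn²⁺]/[Fe²⁺] and the known concentrations, [Mn²⁺] in the numerator gives [Mn²⁺] = 0.06 M.

0.06 M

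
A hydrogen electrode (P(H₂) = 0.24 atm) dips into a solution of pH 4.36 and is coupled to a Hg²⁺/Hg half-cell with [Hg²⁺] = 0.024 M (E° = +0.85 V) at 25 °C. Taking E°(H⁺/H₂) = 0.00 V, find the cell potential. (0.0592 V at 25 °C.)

1.04 V

The Hg²⁺/Hg couple is the cathode, so E°_cell = 0.85 V; n = 2.
[H⁺] = 10^(−4.36) = 4.4 × 10^-5 M, and Q = [H⁺]^2 / ([Hg²⁺]·P(H₂)) = 3.31 × 10^-7.
E = E° − (0.0592/2) log Q = 0.85 − (0.0592/2)(-6.480) = 1.042 V.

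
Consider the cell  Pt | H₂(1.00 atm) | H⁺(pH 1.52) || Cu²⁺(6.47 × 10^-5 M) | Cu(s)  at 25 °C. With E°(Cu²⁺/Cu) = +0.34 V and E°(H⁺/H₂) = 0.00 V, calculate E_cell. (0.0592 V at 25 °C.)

The Cu²⁺/Cu couple is the cathode, so E°_cell = 0.34 V; n = 2.
[H⁺] = 10^(−1.52) = 0.030 M, and Q = [H⁺]^2 / ([Cu²⁺]·P(H₂)) = 14.1.
E = E° − (0.0592/2) log Q = 0.34 − (0.0592/2)(1.149) = 0.306 V.

0.31 V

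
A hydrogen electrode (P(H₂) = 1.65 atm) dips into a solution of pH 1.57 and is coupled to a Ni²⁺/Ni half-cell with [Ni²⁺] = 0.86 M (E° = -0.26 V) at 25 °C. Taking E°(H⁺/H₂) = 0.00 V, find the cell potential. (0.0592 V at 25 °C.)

0.16 V

The hydrogen couple is the cathode, so E°_cell = 0.26 V; n = 2.
[H⁺] = 10^(−1.57) = 0.027 M, and Q = [Ni²⁺]·P(H₂) / [H⁺]^2 = 1960.
E = E° − (0.0592/2) log Q = 0.26 − (0.0592/2)(3.292) = 0.163 V.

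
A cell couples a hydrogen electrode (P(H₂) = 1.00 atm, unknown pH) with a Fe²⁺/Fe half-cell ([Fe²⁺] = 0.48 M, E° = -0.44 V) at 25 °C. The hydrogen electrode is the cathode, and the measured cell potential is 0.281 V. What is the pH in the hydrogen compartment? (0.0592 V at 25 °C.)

E°_cell = 0.44 V and n = 2.
log Q = n(E° − E)/0.0592 = 2×(0.44 − 0.281)/0.0592 = 5.372.
With Q = [Fe²⁺]·P(H₂) / [H⁺]^2, solving for [H⁺] gives log[H⁺] = -2.845, so pH = 2.85.

pH = 2.85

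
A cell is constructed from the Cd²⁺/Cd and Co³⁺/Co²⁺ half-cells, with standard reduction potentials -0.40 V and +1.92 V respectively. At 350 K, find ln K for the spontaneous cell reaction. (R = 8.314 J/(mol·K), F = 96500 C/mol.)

E°_cell = +1.92 − (-0.40) = 2.32 V, with n = 2 electrons transferred.
At equilibrium E = 0, so the Nernst equation gives ln K = nFE°/RT = (2)(96500)(2.32)/((8.314)(350)) = 153.87.

ln K = 153.9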